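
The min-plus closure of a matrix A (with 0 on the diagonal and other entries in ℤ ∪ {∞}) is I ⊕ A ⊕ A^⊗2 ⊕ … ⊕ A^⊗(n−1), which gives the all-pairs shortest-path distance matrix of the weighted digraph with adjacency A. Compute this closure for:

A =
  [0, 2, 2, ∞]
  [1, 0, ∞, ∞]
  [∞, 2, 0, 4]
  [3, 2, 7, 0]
Closure =
  [0, 2, 2, 6]
  [1, 0, 3, 7]
  [3, 2, 0, 4]
  [3, 2, 5, 0]

This is the Floyd-Warshall all-pairs shortest-path computation. For each intermediate vertex k = 0, 1, …, 3, update dist[i][j] ← min(dist[i][j], dist[i][k] + dist[k][j]). The final matrix gives, for each (i, j), the minimum total weight of any directed path from i to j (possibly empty when i = j).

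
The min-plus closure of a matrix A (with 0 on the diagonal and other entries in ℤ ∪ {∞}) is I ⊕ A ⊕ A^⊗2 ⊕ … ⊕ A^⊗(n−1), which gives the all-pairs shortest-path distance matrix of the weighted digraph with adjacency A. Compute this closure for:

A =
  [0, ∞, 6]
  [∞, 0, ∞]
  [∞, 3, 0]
Closure =
  [0, 9, 6]
  [∞, 0, ∞]
  [∞, 3, 0]

This is the Floyd-Warshall all-pairs shortest-path computation. For each intermediate vertex k = 0, 1, …, 2, update dist[i][j] ← min(dist[i][j], dist[i][k] + dist[k][j]). The final matrix gives, for each (i, j), the minimum total weight of any directed path from i to j (possibly empty when i = j).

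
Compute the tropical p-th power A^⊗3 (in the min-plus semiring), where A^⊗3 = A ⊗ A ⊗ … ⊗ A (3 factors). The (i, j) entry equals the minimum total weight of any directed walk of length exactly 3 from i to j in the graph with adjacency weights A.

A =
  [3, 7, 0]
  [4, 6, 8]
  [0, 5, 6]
A^⊗3 =
  [3, 7, 0]
  [4, 9, 7]
  [0, 5, 3]

Each entry (A^⊗3)_ij equals the minimum over all length-3 walks i = v_0 → v_1 → … → v_3 = j of Σ_t A[v_t][v_{t+1}]. For example, for (i, j) = (0, 2) we minimise over 9 possible intermediate vertex sequences; the minimum is 0, attained along the walk 0 → 2 → 0 → 2.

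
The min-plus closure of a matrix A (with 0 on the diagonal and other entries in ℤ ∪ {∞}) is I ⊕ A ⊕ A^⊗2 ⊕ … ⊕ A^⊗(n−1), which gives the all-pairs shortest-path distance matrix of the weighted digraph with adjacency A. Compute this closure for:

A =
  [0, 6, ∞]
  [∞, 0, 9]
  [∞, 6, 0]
Closure =
  [0, 6, 15]
  [∞, 0, 9]
  [∞, 6, 0]

This is the Floyd-Warshall all-pairs shortest-path computation. For each intermediate vertex k = 0, 1, …, 2, update dist[i][j] ← min(dist[i][j], dist[i][k] + dist[k][j]). The final matrix gives, for each (i, j), the minimum total weight of any directed path from i to j (possibly empty when i = j).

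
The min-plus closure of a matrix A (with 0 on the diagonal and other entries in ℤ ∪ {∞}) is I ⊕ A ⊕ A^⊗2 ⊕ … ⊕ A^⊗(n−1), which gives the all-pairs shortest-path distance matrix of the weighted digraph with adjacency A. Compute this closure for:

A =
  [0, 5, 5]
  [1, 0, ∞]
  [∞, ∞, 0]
Closure =
  [0, 5, 5]
  [1, 0, 6]
  [∞, ∞, 0]

This is the Floyd-Warshall all-pairs shortest-path computation. For each intermediate vertex k = 0, 1, …, 2, update dist[i][j] ← min(dist[i][j], dist[i][k] + dist[k][j]). The final matrix gives, for each (i, j), the minimum total weight of any directed path from i to j (possibly empty when i = j).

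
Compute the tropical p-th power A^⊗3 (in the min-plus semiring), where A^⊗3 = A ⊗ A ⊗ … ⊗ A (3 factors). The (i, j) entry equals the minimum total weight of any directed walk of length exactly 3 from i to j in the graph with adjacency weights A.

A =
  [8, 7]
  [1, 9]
A^⊗3 =
  [16, 15]
  [9, 16]

Each entry (A^⊗3)_ij equals the minimum over all length-3 walks i = v_0 → v_1 → … → v_3 = j of Σ_t A[v_t][v_{t+1}]. For example, for (i, j) = (0, 1) we minimise over 4 possible intermediate vertex sequences; the minimum is 15, attained along the walk 0 → 1 → 0 → 1.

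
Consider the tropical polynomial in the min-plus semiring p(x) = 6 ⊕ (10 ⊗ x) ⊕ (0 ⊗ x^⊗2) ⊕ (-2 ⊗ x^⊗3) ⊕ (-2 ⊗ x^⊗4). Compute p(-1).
p(-1) = -6

A tropical monomial a ⊗ x^⊗i evaluates to a + i · x. Evaluating each term at x = -1:
  Term 0 contributes 6 + 0 · -1 = 6
  Term 1 contributes 10 + 1 · -1 = 9
  Term 2 contributes 0 + 2 · -1 = -2
  Term 3 contributes -2 + 3 · -1 = -5
  Term 4 contributes -2 + 4 · -1 = -6
p(-1) = ⊕ of these = min[6, 9, -2, -5, -6] = -6.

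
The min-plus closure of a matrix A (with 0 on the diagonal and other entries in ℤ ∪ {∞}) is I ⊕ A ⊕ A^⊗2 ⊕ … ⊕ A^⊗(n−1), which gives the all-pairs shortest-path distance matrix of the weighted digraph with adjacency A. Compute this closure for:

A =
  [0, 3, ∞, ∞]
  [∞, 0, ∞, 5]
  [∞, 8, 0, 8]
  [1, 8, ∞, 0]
Closure =
  [0, 3, ∞, 8]
  [6, 0, ∞, 5]
  [9, 8, 0, 8]
  [1, 4, ∞, 0]

This is the Floyd-Warshall all-pairs shortest-path computation. For each intermediate vertex k = 0, 1, …, 3, update dist[i][j] ← min(dist[i][j], dist[i][k] + dist[k][j]). The final matrix gives, for each (i, j), the minimum total weight of any directed path from i to j (possibly empty when i = j).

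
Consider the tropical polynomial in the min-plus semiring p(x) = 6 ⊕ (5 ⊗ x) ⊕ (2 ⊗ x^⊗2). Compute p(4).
p(4) = 6

A tropical monomial a ⊗ x^⊗i evaluates to a + i · x. Evaluating each term at x = 4:
  Term 0 contributes 6 + 0 · 4 = 6
  Term 1 contributes 5 + 1 · 4 = 9
  Term 2 contributes 2 + 2 · 4 = 10
p(4) = ⊕ of these = min[6, 9, 10] = 6.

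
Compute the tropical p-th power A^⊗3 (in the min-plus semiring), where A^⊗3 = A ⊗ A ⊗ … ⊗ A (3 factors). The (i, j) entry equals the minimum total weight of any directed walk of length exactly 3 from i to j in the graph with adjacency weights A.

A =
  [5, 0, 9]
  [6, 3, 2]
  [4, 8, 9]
A^⊗3 =
  [6, 6, 5]
  [9, 6, 8]
  [10, 7, 6]

Each entry (A^⊗3)_ij equals the minimum over all length-3 walks i = v_0 → v_1 → … → v_3 = j of Σ_t A[v_t][v_{t+1}]. For example, for (i, j) = (0, 2) we minimise over 9 possible intermediate vertex sequences; the minimum is 5, attained along the walk 0 → 1 → 1 → 2.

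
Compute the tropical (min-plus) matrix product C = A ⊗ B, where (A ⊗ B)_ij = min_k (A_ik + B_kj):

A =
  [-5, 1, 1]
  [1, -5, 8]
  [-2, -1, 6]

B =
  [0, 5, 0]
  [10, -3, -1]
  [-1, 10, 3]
A ⊗ B =
  [-5, -2, -5]
  [1, -8, -6]
  [-2, -4, -2]

Apply the min-plus product entry-by-entry:
  C[0][0] = min over k of (A[0][0] + B[0][0] = -5 + 0 = -5, A[0][1] + B[1][0] = 1 + 10 = 11, A[0][2] + B[2][0] = 1 + -1 = 0) = -5 (attained at k = 0)
  C[0][1] = min over k of (A[0][0] + B[0][1] = -5 + 5 = 0, A[0][1] + B[1][1] = 1 + -3 = -2, A[0][2] + B[2][1] = 1 + 10 = 11) = -2 (attained at k = 1)
  C[0][2] = min over k of (A[0][0] + B[0][2] = -5 + 0 = -5, A[0][1] + B[1][2] = 1 + -1 = 0, A[0][2] + B[2][2] = 1 + 3 = 4) = -5 (attained at k = 0)
  C[1][0] = min over k of (A[1][0] + B[0][0] = 1 + 0 = 1, A[1][1] + B[1][0] = -5 + 10 = 5, A[1][2] + B[2][0] = 8 + -1 = 7) = 1 (attained at k = 0)
  C[1][1] = min over k of (A[1][0] + B[0][1] = 1 + 5 = 6, A[1][1] + B[1][1] = -5 + -3 = -8, A[1][2] + B[2][1] = 8 + 10 = 18) = -8 (attained at k = 1)
  C[1][2] = min over k of (A[1][0] + B[0][2] = 1 + 0 = 1, A[1][1] + B[1][2] = -5 + -1 = -6, A[1][2] + B[2][2] = 8 + 3 = 11) = -6 (attained at k = 1)
  C[2][0] = min over k of (A[2][0] + B[0][0] = -2 + 0 = -2, A[2][1] + B[1][0] = -1 + 10 = 9, A[2][2] + B[2][0] = 6 + -1 = 5) = -2 (attained at k = 0)
  C[2][1] = min over k of (A[2][0] + B[0][1] = -2 + 5 = 3, A[2][1] + B[1][1] = -1 + -3 = -4, A[2][2] + B[2][1] = 6 + 10 = 16) = -4 (attained at k = 1)
  C[2][2] = min over k of (A[2][0] + B[0][2] = -2 + 0 = -2, A[2][1] + B[1][2] = -1 + -1 = -2, A[2][2] + B[2][2] = 6 + 3 = 9) = -2 (attained at k = 0)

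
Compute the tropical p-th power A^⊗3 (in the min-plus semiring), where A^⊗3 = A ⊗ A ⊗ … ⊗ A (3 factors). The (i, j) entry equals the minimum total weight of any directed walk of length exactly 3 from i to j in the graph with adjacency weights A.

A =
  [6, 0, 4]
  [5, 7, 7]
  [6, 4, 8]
A^⊗3 =
  [11, 5, 9]
  [10, 11, 12]
  [11, 9, 13]

Each entry (A^⊗3)_ij equals the minimum over all length-3 walks i = v_0 → v_1 → … → v_3 = j of Σ_t A[v_t][v_{t+1}]. For example, for (i, j) = (0, 2) we minimise over 9 possible intermediate vertex sequences; the minimum is 9, attained along the walk 0 → 1 → 0 → 2.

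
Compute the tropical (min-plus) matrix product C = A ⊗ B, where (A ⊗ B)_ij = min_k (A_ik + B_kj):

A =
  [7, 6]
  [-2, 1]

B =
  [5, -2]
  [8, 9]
A ⊗ B =
  [12, 5]
  [3, -4]

Apply the min-plus product entry-by-entry:
  C[0][0] = min over k of (A[0][0] + B[0][0] = 7 + 5 = 12, A[0][1] + B[1][0] = 6 + 8 = 14) = 12 (attained at k = 0)
  C[0][1] = min over k of (A[0][0] + B[0][1] = 7 + -2 = 5, A[0][1] + B[1][1] = 6 + 9 = 15) = 5 (attained at k = 0)
  C[1][0] = min over k of (A[1][0] + B[0][0] = -2 + 5 = 3, A[1][1] + B[1][0] = 1 + 8 = 9) = 3 (attained at k = 0)
  C[1][1] = min over k of (A[1][0] + B[0][1] = -2 + -2 = -4, A[1][1] + B[1][1] = 1 + 9 = 10) = -4 (attained at k = 0)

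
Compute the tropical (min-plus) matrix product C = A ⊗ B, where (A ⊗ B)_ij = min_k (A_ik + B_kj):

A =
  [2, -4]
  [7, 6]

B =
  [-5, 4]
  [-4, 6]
A ⊗ B =
  [-8, 2]
  [2, 11]

Apply the min-plus product entry-by-entry:
  C[0][0] = min over k of (A[0][0] + B[0][0] = 2 + -5 = -3, A[0][1] + B[1][0] = -4 + -4 = -8) = -8 (attained at k = 1)
  C[0][1] = min over k of (A[0][0] + B[0][1] = 2 + 4 = 6, A[0][1] + B[1][1] = -4 + 6 = 2) = 2 (attained at k = 1)
  C[1][0] = min over k of (A[1][0] + B[0][0] = 7 + -5 = 2, A[1][1] + B[1][0] = 6 + -4 = 2) = 2 (attained at k = 0)
  C[1][1] = min over k of (A[1][0] + B[0][1] = 7 + 4 = 11, A[1][1] + B[1][1] = 6 + 6 = 12) = 11 (attained at k = 0)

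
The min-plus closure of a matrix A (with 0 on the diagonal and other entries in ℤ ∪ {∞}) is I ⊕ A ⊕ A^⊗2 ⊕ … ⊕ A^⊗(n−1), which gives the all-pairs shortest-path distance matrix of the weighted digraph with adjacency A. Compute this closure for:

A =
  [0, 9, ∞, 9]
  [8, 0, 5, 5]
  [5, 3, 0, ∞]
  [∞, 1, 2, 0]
Closure =
  [0, 9, 11, 9]
  [8, 0, 5, 5]
  [5, 3, 0, 8]
  [7, 1, 2, 0]

This is the Floyd-Warshall all-pairs shortest-path computation. For each intermediate vertex k = 0, 1, …, 3, update dist[i][j] ← min(dist[i][j], dist[i][k] + dist[k][j]). The final matrix gives, for each (i, j), the minimum total weight of any directed path from i to j (possibly empty when i = j).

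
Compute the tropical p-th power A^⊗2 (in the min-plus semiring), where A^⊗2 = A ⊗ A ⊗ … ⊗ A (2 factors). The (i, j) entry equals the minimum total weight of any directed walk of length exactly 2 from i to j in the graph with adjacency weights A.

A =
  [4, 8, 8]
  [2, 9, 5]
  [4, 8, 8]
A^⊗2 =
  [8, 12, 12]
  [6, 10, 10]
  [8, 12, 12]

Each entry (A^⊗2)_ij equals the minimum over all length-2 walks i = v_0 → v_1 → … → v_2 = j of Σ_t A[v_t][v_{t+1}]. For example, for (i, j) = (0, 2) we minimise over 3 possible intermediate vertex sequences; the minimum is 12, attained along the walk 0 → 0 → 2.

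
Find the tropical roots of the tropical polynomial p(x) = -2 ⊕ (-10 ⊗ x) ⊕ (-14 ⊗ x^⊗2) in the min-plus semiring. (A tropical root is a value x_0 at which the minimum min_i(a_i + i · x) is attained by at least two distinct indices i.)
Roots: {4, 8}

Each tropical root is a break point of the lower envelope of the lines y = a_i + i · x (there are 3 lines, with slopes 0, 1, ..., 2). Only the lines that attain the minimum somewhere contribute to roots; other lines are dominated. Here the surviving (envelope) indices are i = 2, i = 1, i = 0.
Intersections between consecutive envelope lines give the roots: for adjacent envelope indices i < j the intersection is x = (a_i − a_j) / (j − i). Reading off the sorted break points: {4, 8}.
Verification: at each break x_0, at least two indices attain the minimum of min_i(a_i + i · x_0).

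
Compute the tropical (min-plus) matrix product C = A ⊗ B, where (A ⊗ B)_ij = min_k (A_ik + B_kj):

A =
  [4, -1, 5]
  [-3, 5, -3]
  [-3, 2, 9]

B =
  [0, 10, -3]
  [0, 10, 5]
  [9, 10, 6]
A ⊗ B =
  [-1, 9, 1]
  [-3, 7, -6]
  [-3, 7, -6]

Apply the min-plus product entry-by-entry:
  C[0][0] = min over k of (A[0][0] + B[0][0] = 4 + 0 = 4, A[0][1] + B[1][0] = -1 + 0 = -1, A[0][2] + B[2][0] = 5 + 9 = 14) = -1 (attained at k = 1)
  C[0][1] = min over k of (A[0][0] + B[0][1] = 4 + 10 = 14, A[0][1] + B[1][1] = -1 + 10 = 9, A[0][2] + B[2][1] = 5 + 10 = 15) = 9 (attained at k = 1)
  C[0][2] = min over k of (A[0][0] + B[0][2] = 4 + -3 = 1, A[0][1] + B[1][2] = -1 + 5 = 4, A[0][2] + B[2][2] = 5 + 6 = 11) = 1 (attained at k = 0)
  C[1][0] = min over k of (A[1][0] + B[0][0] = -3 + 0 = -3, A[1][1] + B[1][0] = 5 + 0 = 5, A[1][2] + B[2][0] = -3 + 9 = 6) = -3 (attained at k = 0)
  C[1][1] = min over k of (A[1][0] + B[0][1] = -3 + 10 = 7, A[1][1] + B[1][1] = 5 + 10 = 15, A[1][2] + B[2][1] = -3 + 10 = 7) = 7 (attained at k = 0)
  C[1][2] = min over k of (A[1][0] + B[0][2] = -3 + -3 = -6, A[1][1] + B[1][2] = 5 + 5 = 10, A[1][2] + B[2][2] = -3 + 6 = 3) = -6 (attained at k = 0)
  C[2][0] = min over k of (A[2][0] + B[0][0] = -3 + 0 = -3, A[2][1] + B[1][0] = 2 + 0 = 2, A[2][2] + B[2][0] = 9 + 9 = 18) = -3 (attained at k = 0)
  C[2][1] = min over k of (A[2][0] + B[0][1] = -3 + 10 = 7, A[2][1] + B[1][1] = 2 + 10 = 12, A[2][2] + B[2][1] = 9 + 10 = 19) = 7 (attained at k = 0)
  C[2][2] = min over k of (A[2][0] + B[0][2] = -3 + -3 = -6, A[2][1] + B[1][2] = 2 + 5 = 7, A[2][2] + B[2][2] = 9 + 6 = 15) = -6 (attained at k = 0)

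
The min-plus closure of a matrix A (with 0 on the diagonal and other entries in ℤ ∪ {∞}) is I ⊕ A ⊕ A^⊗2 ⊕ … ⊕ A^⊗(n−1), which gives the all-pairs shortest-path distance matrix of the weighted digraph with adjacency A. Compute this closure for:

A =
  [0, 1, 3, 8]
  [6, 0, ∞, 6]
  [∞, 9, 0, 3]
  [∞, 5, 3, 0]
Closure =
  [0, 1, 3, 6]
  [6, 0, 9, 6]
  [14, 8, 0, 3]
  [11, 5, 3, 0]

This is the Floyd-Warshall all-pairs shortest-path computation. For each intermediate vertex k = 0, 1, …, 3, update dist[i][j] ← min(dist[i][j], dist[i][k] + dist[k][j]). The final matrix gives, for each (i, j), the minimum total weight of any directed path from i to j (possibly empty when i = j).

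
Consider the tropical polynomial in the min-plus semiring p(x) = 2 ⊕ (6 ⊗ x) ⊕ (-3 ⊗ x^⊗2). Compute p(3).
p(3) = 2

A tropical monomial a ⊗ x^⊗i evaluates to a + i · x. Evaluating each term at x = 3:
  Term 0 contributes 2 + 0 · 3 = 2
  Term 1 contributes 6 + 1 · 3 = 9
  Term 2 contributes -3 + 2 · 3 = 3
p(3) = ⊕ of these = min[2, 9, 3] = 2.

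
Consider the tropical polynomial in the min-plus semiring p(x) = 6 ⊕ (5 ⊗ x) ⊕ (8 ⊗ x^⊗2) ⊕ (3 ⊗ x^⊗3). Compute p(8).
p(8) = 6

A tropical monomial a ⊗ x^⊗i evaluates to a + i · x. Evaluating each term at x = 8:
  Term 0 contributes 6 + 0 · 8 = 6
  Term 1 contributes 5 + 1 · 8 = 13
  Term 2 contributes 8 + 2 · 8 = 24
  Term 3 contributes 3 + 3 · 8 = 27
p(8) = ⊕ of these = min[6, 13, 24, 27] = 6.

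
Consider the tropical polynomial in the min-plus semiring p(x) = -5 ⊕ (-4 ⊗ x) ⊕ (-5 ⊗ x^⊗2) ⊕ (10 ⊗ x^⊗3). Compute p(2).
p(2) = -5

A tropical monomial a ⊗ x^⊗i evaluates to a + i · x. Evaluating each term at x = 2:
  Term 0 contributes -5 + 0 · 2 = -5
  Term 1 contributes -4 + 1 · 2 = -2
  Term 2 contributes -5 + 2 · 2 = -1
  Term 3 contributes 10 + 3 · 2 = 16
p(2) = ⊕ of these = min[-5, -2, -1, 16] = -5.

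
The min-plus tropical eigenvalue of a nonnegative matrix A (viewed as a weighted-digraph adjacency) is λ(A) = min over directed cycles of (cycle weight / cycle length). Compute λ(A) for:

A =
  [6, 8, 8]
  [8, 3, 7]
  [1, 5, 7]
λ(A) = 3

Enumerate directed cycles and compute their means (weight / length). Sample:
  cycle 0 → 0: weight = 6, length = 1, mean = 6/1 ≈ 6.000
  cycle 1 → 1: weight = 3, length = 1, mean = 3/1 ≈ 3.000
  cycle 2 → 2: weight = 7, length = 1, mean = 7/1 ≈ 7.000
  cycle 0 → 1 → 0: weight = 16, length = 2, mean = 16/2 ≈ 8.000
  cycle 0 → 2 → 0: weight = 9, length = 2, mean = 9/2 ≈ 4.500
  cycle 1 → 0 → 1: weight = 16, length = 2, mean = 16/2 ≈ 8.000
Minimum mean = 3.000, attained e.g. along the cycle 1 → 1 with weight 3 and length 1. So λ(A) = 3/1 = 3.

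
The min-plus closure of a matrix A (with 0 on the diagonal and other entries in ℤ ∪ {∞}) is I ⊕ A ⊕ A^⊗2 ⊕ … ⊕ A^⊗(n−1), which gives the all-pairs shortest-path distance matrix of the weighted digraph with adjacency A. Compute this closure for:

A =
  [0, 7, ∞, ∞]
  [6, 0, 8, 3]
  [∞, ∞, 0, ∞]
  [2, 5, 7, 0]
Closure =
  [0, 7, 15, 10]
  [5, 0, 8, 3]
  [∞, ∞, 0, ∞]
  [2, 5, 7, 0]

This is the Floyd-Warshall all-pairs shortest-path computation. For each intermediate vertex k = 0, 1, …, 3, update dist[i][j] ← min(dist[i][j], dist[i][k] + dist[k][j]). The final matrix gives, for each (i, j), the minimum total weight of any directed path from i to j (possibly empty when i = j).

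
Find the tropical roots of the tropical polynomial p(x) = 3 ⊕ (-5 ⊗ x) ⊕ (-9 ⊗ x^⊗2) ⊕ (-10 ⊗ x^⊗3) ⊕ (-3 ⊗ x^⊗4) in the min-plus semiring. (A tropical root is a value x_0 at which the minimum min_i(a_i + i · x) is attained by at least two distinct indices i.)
Roots: {-7, 1, 4, 8}

Each tropical root is a break point of the lower envelope of the lines y = a_i + i · x (there are 5 lines, with slopes 0, 1, ..., 4). Only the lines that attain the minimum somewhere contribute to roots; other lines are dominated. Here the surviving (envelope) indices are i = 4, i = 3, i = 2, i = 1, i = 0.
Intersections between consecutive envelope lines give the roots: for adjacent envelope indices i < j the intersection is x = (a_i − a_j) / (j − i). Reading off the sorted break points: {-7, 1, 4, 8}.
Verification: at each break x_0, at least two indices attain the minimum of min_i(a_i + i · x_0).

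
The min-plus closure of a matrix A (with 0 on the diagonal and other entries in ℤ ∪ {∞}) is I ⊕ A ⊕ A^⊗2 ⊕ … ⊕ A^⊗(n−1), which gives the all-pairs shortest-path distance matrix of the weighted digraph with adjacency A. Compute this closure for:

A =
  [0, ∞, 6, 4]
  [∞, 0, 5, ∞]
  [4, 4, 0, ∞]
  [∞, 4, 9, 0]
Closure =
  [0, 8, 6, 4]
  [9, 0, 5, 13]
  [4, 4, 0, 8]
  [13, 4, 9, 0]

This is the Floyd-Warshall all-pairs shortest-path computation. For each intermediate vertex k = 0, 1, …, 3, update dist[i][j] ← min(dist[i][j], dist[i][k] + dist[k][j]). The final matrix gives, for each (i, j), the minimum total weight of any directed path from i to j (possibly empty when i = j).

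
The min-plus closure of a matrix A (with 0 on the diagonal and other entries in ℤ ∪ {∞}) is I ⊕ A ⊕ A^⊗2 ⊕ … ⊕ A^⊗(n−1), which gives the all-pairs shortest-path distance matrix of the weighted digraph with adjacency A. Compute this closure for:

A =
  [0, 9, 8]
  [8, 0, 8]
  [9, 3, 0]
Closure =
  [0, 9, 8]
  [8, 0, 8]
  [9, 3, 0]

This is the Floyd-Warshall all-pairs shortest-path computation. For each intermediate vertex k = 0, 1, …, 2, update dist[i][j] ← min(dist[i][j], dist[i][k] + dist[k][j]). The final matrix gives, for each (i, j), the minimum total weight of any directed path from i to j (possibly empty when i = j).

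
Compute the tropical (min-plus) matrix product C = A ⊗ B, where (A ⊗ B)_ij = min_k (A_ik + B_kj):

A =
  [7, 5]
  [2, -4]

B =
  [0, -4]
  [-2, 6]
A ⊗ B =
  [3, 3]
  [-6, -2]

Apply the min-plus product entry-by-entry:
  C[0][0] = min over k of (A[0][0] + B[0][0] = 7 + 0 = 7, A[0][1] + B[1][0] = 5 + -2 = 3) = 3 (attained at k = 1)
  C[0][1] = min over k of (A[0][0] + B[0][1] = 7 + -4 = 3, A[0][1] + B[1][1] = 5 + 6 = 11) = 3 (attained at k = 0)
  C[1][0] = min over k of (A[1][0] + B[0][0] = 2 + 0 = 2, A[1][1] + B[1][0] = -4 + -2 = -6) = -6 (attained at k = 1)
  C[1][1] = min over k of (A[1][0] + B[0][1] = 2 + -4 = -2, A[1][1] + B[1][1] = -4 + 6 = 2) = -2 (attained at k = 0)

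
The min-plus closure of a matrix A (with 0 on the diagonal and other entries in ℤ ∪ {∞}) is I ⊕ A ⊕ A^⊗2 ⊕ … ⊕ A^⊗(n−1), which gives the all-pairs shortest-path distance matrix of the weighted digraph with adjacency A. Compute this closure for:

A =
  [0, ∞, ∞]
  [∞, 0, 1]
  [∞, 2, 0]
Closure =
  [0, ∞, ∞]
  [∞, 0, 1]
  [∞, 2, 0]

This is the Floyd-Warshall all-pairs shortest-path computation. For each intermediate vertex k = 0, 1, …, 2, update dist[i][j] ← min(dist[i][j], dist[i][k] + dist[k][j]). The final matrix gives, for each (i, j), the minimum total weight of any directed path from i to j (possibly empty when i = j).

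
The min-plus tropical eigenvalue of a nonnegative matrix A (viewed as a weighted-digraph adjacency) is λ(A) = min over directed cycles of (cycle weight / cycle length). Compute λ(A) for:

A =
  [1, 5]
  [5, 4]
λ(A) = 1

Enumerate directed cycles and compute their means (weight / length). Sample:
  cycle 0 → 0: weight = 1, length = 1, mean = 1/1 ≈ 1.000
  cycle 1 → 1: weight = 4, length = 1, mean = 4/1 ≈ 4.000
  cycle 0 → 1 → 0: weight = 10, length = 2, mean = 10/2 ≈ 5.000
  cycle 1 → 0 → 1: weight = 10, length = 2, mean = 10/2 ≈ 5.000
Minimum mean = 1.000, attained e.g. along the cycle 0 → 0 with weight 1 and length 1. So λ(A) = 1/1 = 1.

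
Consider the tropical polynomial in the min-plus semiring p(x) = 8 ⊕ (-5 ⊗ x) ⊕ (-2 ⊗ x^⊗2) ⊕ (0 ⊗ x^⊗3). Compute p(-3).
p(-3) = -9

A tropical monomial a ⊗ x^⊗i evaluates to a + i · x. Evaluating each term at x = -3:
  Term 0 contributes 8 + 0 · -3 = 8
  Term 1 contributes -5 + 1 · -3 = -8
  Term 2 contributes -2 + 2 · -3 = -8
  Term 3 contributes 0 + 3 · -3 = -9
p(-3) = ⊕ of these = min[8, -8, -8, -9] = -9.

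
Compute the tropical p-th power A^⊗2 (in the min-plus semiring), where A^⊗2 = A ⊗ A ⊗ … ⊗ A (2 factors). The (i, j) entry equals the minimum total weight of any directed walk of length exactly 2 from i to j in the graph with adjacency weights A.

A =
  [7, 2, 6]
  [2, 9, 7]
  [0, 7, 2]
A^⊗2 =
  [4, 9, 8]
  [7, 4, 8]
  [2, 2, 4]

Each entry (A^⊗2)_ij equals the minimum over all length-2 walks i = v_0 → v_1 → … → v_2 = j of Σ_t A[v_t][v_{t+1}]. For example, for (i, j) = (0, 2) we minimise over 3 possible intermediate vertex sequences; the minimum is 8, attained along the walk 0 → 2 → 2.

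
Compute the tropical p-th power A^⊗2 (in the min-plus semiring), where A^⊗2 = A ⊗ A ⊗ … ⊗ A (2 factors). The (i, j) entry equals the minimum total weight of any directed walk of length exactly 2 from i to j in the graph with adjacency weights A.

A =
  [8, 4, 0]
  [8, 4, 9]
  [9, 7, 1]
A^⊗2 =
  [9, 7, 1]
  [12, 8, 8]
  [10, 8, 2]

Each entry (A^⊗2)_ij equals the minimum over all length-2 walks i = v_0 → v_1 → … → v_2 = j of Σ_t A[v_t][v_{t+1}]. For example, for (i, j) = (0, 2) we minimise over 3 possible intermediate vertex sequences; the minimum is 1, attained along the walk 0 → 2 → 2.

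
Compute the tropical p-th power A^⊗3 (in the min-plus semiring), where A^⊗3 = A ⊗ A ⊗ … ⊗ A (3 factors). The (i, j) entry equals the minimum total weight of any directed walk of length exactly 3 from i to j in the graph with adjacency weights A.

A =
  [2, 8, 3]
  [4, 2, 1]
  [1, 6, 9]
A^⊗3 =
  [6, 11, 7]
  [4, 6, 5]
  [5, 10, 6]

Each entry (A^⊗3)_ij equals the minimum over all length-3 walks i = v_0 → v_1 → … → v_3 = j of Σ_t A[v_t][v_{t+1}]. For example, for (i, j) = (0, 2) we minimise over 9 possible intermediate vertex sequences; the minimum is 7, attained along the walk 0 → 0 → 0 → 2.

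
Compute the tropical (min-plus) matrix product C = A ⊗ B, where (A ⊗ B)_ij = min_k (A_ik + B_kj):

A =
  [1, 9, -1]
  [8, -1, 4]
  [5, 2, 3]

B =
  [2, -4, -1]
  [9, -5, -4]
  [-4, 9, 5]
A ⊗ B =
  [-5, -3, 0]
  [0, -6, -5]
  [-1, -3, -2]

Apply the min-plus product entry-by-entry:
  C[0][0] = min over k of (A[0][0] + B[0][0] = 1 + 2 = 3, A[0][1] + B[1][0] = 9 + 9 = 18, A[0][2] + B[2][0] = -1 + -4 = -5) = -5 (attained at k = 2)
  C[0][1] = min over k of (A[0][0] + B[0][1] = 1 + -4 = -3, A[0][1] + B[1][1] = 9 + -5 = 4, A[0][2] + B[2][1] = -1 + 9 = 8) = -3 (attained at k = 0)
  C[0][2] = min over k of (A[0][0] + B[0][2] = 1 + -1 = 0, A[0][1] + B[1][2] = 9 + -4 = 5, A[0][2] + B[2][2] = -1 + 5 = 4) = 0 (attained at k = 0)
  C[1][0] = min over k of (A[1][0] + B[0][0] = 8 + 2 = 10, A[1][1] + B[1][0] = -1 + 9 = 8, A[1][2] + B[2][0] = 4 + -4 = 0) = 0 (attained at k = 2)
  C[1][1] = min over k of (A[1][0] + B[0][1] = 8 + -4 = 4, A[1][1] + B[1][1] = -1 + -5 = -6, A[1][2] + B[2][1] = 4 + 9 = 13) = -6 (attained at k = 1)
  C[1][2] = min over k of (A[1][0] + B[0][2] = 8 + -1 = 7, A[1][1] + B[1][2] = -1 + -4 = -5, A[1][2] + B[2][2] = 4 + 5 = 9) = -5 (attained at k = 1)
  C[2][0] = min over k of (A[2][0] + B[0][0] = 5 + 2 = 7, A[2][1] + B[1][0] = 2 + 9 = 11, A[2][2] + B[2][0] = 3 + -4 = -1) = -1 (attained at k = 2)
  C[2][1] = min over k of (A[2][0] + B[0][1] = 5 + -4 = 1, A[2][1] + B[1][1] = 2 + -5 = -3, A[2][2] + B[2][1] = 3 + 9 = 12) = -3 (attained at k = 1)
  C[2][2] = min over k of (A[2][0] + B[0][2] = 5 + -1 = 4, A[2][1] + B[1][2] = 2 + -4 = -2, A[2][2] + B[2][2] = 3 + 5 = 8) = -2 (attained at k = 1)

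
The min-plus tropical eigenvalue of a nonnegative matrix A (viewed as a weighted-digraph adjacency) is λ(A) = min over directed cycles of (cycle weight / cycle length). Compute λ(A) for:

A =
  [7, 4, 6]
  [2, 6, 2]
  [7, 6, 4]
λ(A) = 3

Enumerate directed cycles and compute their means (weight / length). Sample:
  cycle 0 → 0: weight = 7, length = 1, mean = 7/1 ≈ 7.000
  cycle 1 → 1: weight = 6, length = 1, mean = 6/1 ≈ 6.000
  cycle 2 → 2: weight = 4, length = 1, mean = 4/1 ≈ 4.000
  cycle 0 → 1 → 0: weight = 6, length = 2, mean = 6/2 ≈ 3.000
  cycle 0 → 2 → 0: weight = 13, length = 2, mean = 13/2 ≈ 6.500
  cycle 1 → 0 → 1: weight = 6, length = 2, mean = 6/2 ≈ 3.000
Minimum mean = 3.000, attained e.g. along the cycle 0 → 1 → 0 with weight 6 and length 2. So λ(A) = 6/2 = 3.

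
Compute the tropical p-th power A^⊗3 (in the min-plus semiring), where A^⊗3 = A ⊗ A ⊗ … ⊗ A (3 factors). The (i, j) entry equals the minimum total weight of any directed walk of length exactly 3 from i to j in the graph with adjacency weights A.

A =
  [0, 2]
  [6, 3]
A^⊗3 =
  [0, 2]
  [6, 8]

Each entry (A^⊗3)_ij equals the minimum over all length-3 walks i = v_0 → v_1 → … → v_3 = j of Σ_t A[v_t][v_{t+1}]. For example, for (i, j) = (0, 1) we minimise over 4 possible intermediate vertex sequences; the minimum is 2, attained along the walk 0 → 0 → 0 → 1.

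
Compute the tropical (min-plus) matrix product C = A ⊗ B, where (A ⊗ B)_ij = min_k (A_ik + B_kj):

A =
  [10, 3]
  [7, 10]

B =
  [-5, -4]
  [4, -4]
A ⊗ B =
  [5, -1]
  [2, 3]

Apply the min-plus product entry-by-entry:
  C[0][0] = min over k of (A[0][0] + B[0][0] = 10 + -5 = 5, A[0][1] + B[1][0] = 3 + 4 = 7) = 5 (attained at k = 0)
  C[0][1] = min over k of (A[0][0] + B[0][1] = 10 + -4 = 6, A[0][1] + B[1][1] = 3 + -4 = -1) = -1 (attained at k = 1)
  C[1][0] = min over k of (A[1][0] + B[0][0] = 7 + -5 = 2, A[1][1] + B[1][0] = 10 + 4 = 14) = 2 (attained at k = 0)
  C[1][1] = min over k of (A[1][0] + B[0][1] = 7 + -4 = 3, A[1][1] + B[1][1] = 10 + -4 = 6) = 3 (attained at k = 0)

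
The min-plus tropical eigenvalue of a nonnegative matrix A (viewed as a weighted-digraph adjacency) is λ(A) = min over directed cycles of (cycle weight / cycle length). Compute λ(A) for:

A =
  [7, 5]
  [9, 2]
λ(A) = 2

Enumerate directed cycles and compute their means (weight / length). Sample:
  cycle 0 → 0: weight = 7, length = 1, mean = 7/1 ≈ 7.000
  cycle 1 → 1: weight = 2, length = 1, mean = 2/1 ≈ 2.000
  cycle 0 → 1 → 0: weight = 14, length = 2, mean = 14/2 ≈ 7.000
  cycle 1 → 0 → 1: weight = 14, length = 2, mean = 14/2 ≈ 7.000
Minimum mean = 2.000, attained e.g. along the cycle 1 → 1 with weight 2 and length 1. So λ(A) = 2/1 = 2.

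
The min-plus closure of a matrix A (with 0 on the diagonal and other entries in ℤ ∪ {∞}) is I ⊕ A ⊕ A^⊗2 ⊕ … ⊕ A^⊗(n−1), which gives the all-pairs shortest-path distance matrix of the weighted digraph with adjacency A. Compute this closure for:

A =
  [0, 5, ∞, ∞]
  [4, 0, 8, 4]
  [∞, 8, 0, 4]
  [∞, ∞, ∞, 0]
Closure =
  [0, 5, 13, 9]
  [4, 0, 8, 4]
  [12, 8, 0, 4]
  [∞, ∞, ∞, 0]

This is the Floyd-Warshall all-pairs shortest-path computation. For each intermediate vertex k = 0, 1, …, 3, update dist[i][j] ← min(dist[i][j], dist[i][k] + dist[k][j]). The final matrix gives, for each (i, j), the minimum total weight of any directed path from i to j (possibly empty when i = j).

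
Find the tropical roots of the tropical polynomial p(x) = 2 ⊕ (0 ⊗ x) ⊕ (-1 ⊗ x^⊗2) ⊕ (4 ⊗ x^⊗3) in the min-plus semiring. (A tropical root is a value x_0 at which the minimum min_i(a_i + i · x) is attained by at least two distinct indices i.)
Roots: {-5, 1, 2}

Each tropical root is a break point of the lower envelope of the lines y = a_i + i · x (there are 4 lines, with slopes 0, 1, ..., 3). Only the lines that attain the minimum somewhere contribute to roots; other lines are dominated. Here the surviving (envelope) indices are i = 3, i = 2, i = 1, i = 0.
Intersections between consecutive envelope lines give the roots: for adjacent envelope indices i < j the intersection is x = (a_i − a_j) / (j − i). Reading off the sorted break points: {-5, 1, 2}.
Verification: at each break x_0, at least two indices attain the minimum of min_i(a_i + i · x_0).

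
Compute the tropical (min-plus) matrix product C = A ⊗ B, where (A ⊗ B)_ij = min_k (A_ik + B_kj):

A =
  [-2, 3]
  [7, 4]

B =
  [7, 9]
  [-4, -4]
A ⊗ B =
  [-1, -1]
  [0, 0]

Apply the min-plus product entry-by-entry:
  C[0][0] = min over k of (A[0][0] + B[0][0] = -2 + 7 = 5, A[0][1] + B[1][0] = 3 + -4 = -1) = -1 (attained at k = 1)
  C[0][1] = min over k of (A[0][0] + B[0][1] = -2 + 9 = 7, A[0][1] + B[1][1] = 3 + -4 = -1) = -1 (attained at k = 1)
  C[1][0] = min over k of (A[1][0] + B[0][0] = 7 + 7 = 14, A[1][1] + B[1][0] = 4 + -4 = 0) = 0 (attained at k = 1)
  C[1][1] = min over k of (A[1][0] + B[0][1] = 7 + 9 = 16, A[1][1] + B[1][1] = 4 + -4 = 0) = 0 (attained at k = 1)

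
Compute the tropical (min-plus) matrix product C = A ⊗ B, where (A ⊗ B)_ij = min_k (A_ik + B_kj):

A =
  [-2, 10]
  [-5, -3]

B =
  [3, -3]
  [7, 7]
A ⊗ B =
  [1, -5]
  [-2, -8]

Apply the min-plus product entry-by-entry:
  C[0][0] = min over k of (A[0][0] + B[0][0] = -2 + 3 = 1, A[0][1] + B[1][0] = 10 + 7 = 17) = 1 (attained at k = 0)
  C[0][1] = min over k of (A[0][0] + B[0][1] = -2 + -3 = -5, A[0][1] + B[1][1] = 10 + 7 = 17) = -5 (attained at k = 0)
  C[1][0] = min over k of (A[1][0] + B[0][0] = -5 + 3 = -2, A[1][1] + B[1][0] = -3 + 7 = 4) = -2 (attained at k = 0)
  C[1][1] = min over k of (A[1][0] + B[0][1] = -5 + -3 = -8, A[1][1] + B[1][1] = -3 + 7 = 4) = -8 (attained at k = 0)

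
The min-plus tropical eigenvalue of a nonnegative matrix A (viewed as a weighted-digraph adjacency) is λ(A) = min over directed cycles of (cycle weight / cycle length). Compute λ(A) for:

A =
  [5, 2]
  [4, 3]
λ(A) = 3

Enumerate directed cycles and compute their means (weight / length). Sample:
  cycle 0 → 0: weight = 5, length = 1, mean = 5/1 ≈ 5.000
  cycle 1 → 1: weight = 3, length = 1, mean = 3/1 ≈ 3.000
  cycle 0 → 1 → 0: weight = 6, length = 2, mean = 6/2 ≈ 3.000
  cycle 1 → 0 → 1: weight = 6, length = 2, mean = 6/2 ≈ 3.000
Minimum mean = 3.000, attained e.g. along the cycle 1 → 1 with weight 3 and length 1. So λ(A) = 3/1 = 3.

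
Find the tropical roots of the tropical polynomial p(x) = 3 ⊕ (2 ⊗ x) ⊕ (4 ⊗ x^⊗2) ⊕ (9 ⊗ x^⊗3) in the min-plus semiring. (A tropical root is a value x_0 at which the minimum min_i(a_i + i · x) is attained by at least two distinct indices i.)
Roots: {-5, -2, 1}

Each tropical root is a break point of the lower envelope of the lines y = a_i + i · x (there are 4 lines, with slopes 0, 1, ..., 3). Only the lines that attain the minimum somewhere contribute to roots; other lines are dominated. Here the surviving (envelope) indices are i = 3, i = 2, i = 1, i = 0.
Intersections between consecutive envelope lines give the roots: for adjacent envelope indices i < j the intersection is x = (a_i − a_j) / (j − i). Reading off the sorted break points: {-5, -2, 1}.
Verification: at each break x_0, at least two indices attain the minimum of min_i(a_i + i · x_0).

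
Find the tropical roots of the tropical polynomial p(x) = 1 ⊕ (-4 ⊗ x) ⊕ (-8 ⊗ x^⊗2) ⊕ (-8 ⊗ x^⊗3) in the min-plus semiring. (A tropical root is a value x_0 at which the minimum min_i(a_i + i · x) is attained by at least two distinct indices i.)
Roots: {0, 4, 5}

Each tropical root is a break point of the lower envelope of the lines y = a_i + i · x (there are 4 lines, with slopes 0, 1, ..., 3). Only the lines that attain the minimum somewhere contribute to roots; other lines are dominated. Here the surviving (envelope) indices are i = 3, i = 2, i = 1, i = 0.
Intersections between consecutive envelope lines give the roots: for adjacent envelope indices i < j the intersection is x = (a_i − a_j) / (j − i). Reading off the sorted break points: {0, 4, 5}.
Verification: at each break x_0, at least two indices attain the minimum of min_i(a_i + i · x_0).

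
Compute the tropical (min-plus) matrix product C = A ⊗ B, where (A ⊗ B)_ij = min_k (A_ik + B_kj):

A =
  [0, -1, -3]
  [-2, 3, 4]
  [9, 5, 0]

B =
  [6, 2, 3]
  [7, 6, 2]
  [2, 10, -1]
A ⊗ B =
  [-1, 2, -4]
  [4, 0, 1]
  [2, 10, -1]

Apply the min-plus product entry-by-entry:
  C[0][0] = min over k of (A[0][0] + B[0][0] = 0 + 6 = 6, A[0][1] + B[1][0] = -1 + 7 = 6, A[0][2] + B[2][0] = -3 + 2 = -1) = -1 (attained at k = 2)
  C[0][1] = min over k of (A[0][0] + B[0][1] = 0 + 2 = 2, A[0][1] + B[1][1] = -1 + 6 = 5, A[0][2] + B[2][1] = -3 + 10 = 7) = 2 (attained at k = 0)
  C[0][2] = min over k of (A[0][0] + B[0][2] = 0 + 3 = 3, A[0][1] + B[1][2] = -1 + 2 = 1, A[0][2] + B[2][2] = -3 + -1 = -4) = -4 (attained at k = 2)
  C[1][0] = min over k of (A[1][0] + B[0][0] = -2 + 6 = 4, A[1][1] + B[1][0] = 3 + 7 = 10, A[1][2] + B[2][0] = 4 + 2 = 6) = 4 (attained at k = 0)
  C[1][1] = min over k of (A[1][0] + B[0][1] = -2 + 2 = 0, A[1][1] + B[1][1] = 3 + 6 = 9, A[1][2] + B[2][1] = 4 + 10 = 14) = 0 (attained at k = 0)
  C[1][2] = min over k of (A[1][0] + B[0][2] = -2 + 3 = 1, A[1][1] + B[1][2] = 3 + 2 = 5, A[1][2] + B[2][2] = 4 + -1 = 3) = 1 (attained at k = 0)
  C[2][0] = min over k of (A[2][0] + B[0][0] = 9 + 6 = 15, A[2][1] + B[1][0] = 5 + 7 = 12, A[2][2] + B[2][0] = 0 + 2 = 2) = 2 (attained at k = 2)
  C[2][1] = min over k of (A[2][0] + B[0][1] = 9 + 2 = 11, A[2][1] + B[1][1] = 5 + 6 = 11, A[2][2] + B[2][1] = 0 + 10 = 10) = 10 (attained at k = 2)
  C[2][2] = min over k of (A[2][0] + B[0][2] = 9 + 3 = 12, A[2][1] + B[1][2] = 5 + 2 = 7, A[2][2] + B[2][2] = 0 + -1 = -1) = -1 (attained at k = 2)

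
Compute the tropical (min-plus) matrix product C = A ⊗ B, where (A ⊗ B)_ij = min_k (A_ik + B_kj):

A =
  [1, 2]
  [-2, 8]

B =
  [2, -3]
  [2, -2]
A ⊗ B =
  [3, -2]
  [0, -5]

Apply the min-plus product entry-by-entry:
  C[0][0] = min over k of (A[0][0] + B[0][0] = 1 + 2 = 3, A[0][1] + B[1][0] = 2 + 2 = 4) = 3 (attained at k = 0)
  C[0][1] = min over k of (A[0][0] + B[0][1] = 1 + -3 = -2, A[0][1] + B[1][1] = 2 + -2 = 0) = -2 (attained at k = 0)
  C[1][0] = min over k of (A[1][0] + B[0][0] = -2 + 2 = 0, A[1][1] + B[1][0] = 8 + 2 = 10) = 0 (attained at k = 0)
  C[1][1] = min over k of (A[1][0] + B[0][1] = -2 + -3 = -5, A[1][1] + B[1][1] = 8 + -2 = 6) = -5 (attained at k = 0)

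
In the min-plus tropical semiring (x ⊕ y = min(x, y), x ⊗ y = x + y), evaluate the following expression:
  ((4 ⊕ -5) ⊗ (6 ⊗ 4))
((4 ⊕ -5) ⊗ (6 ⊗ 4)) = 5

Expand innermost to outermost. Recall ⊕ takes the minimum of its arguments and ⊗ takes their sum. Working out the expression ((4 ⊕ -5) ⊗ (6 ⊗ 4)) gives 5.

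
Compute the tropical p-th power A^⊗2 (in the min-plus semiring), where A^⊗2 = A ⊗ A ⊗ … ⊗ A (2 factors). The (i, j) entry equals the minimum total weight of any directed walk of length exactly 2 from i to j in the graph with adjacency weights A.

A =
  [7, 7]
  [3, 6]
A^⊗2 =
  [10, 13]
  [9, 10]

Each entry (A^⊗2)_ij equals the minimum over all length-2 walks i = v_0 → v_1 → … → v_2 = j of Σ_t A[v_t][v_{t+1}]. For example, for (i, j) = (0, 1) we minimise over 2 possible intermediate vertex sequences; the minimum is 13, attained along the walk 0 → 1 → 1.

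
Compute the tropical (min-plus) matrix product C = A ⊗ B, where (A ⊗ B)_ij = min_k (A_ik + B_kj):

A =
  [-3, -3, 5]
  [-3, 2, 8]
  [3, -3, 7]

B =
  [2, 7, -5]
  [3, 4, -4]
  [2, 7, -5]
A ⊗ B =
  [-1, 1, -8]
  [-1, 4, -8]
  [0, 1, -7]

Apply the min-plus product entry-by-entry:
  C[0][0] = min over k of (A[0][0] + B[0][0] = -3 + 2 = -1, A[0][1] + B[1][0] = -3 + 3 = 0, A[0][2] + B[2][0] = 5 + 2 = 7) = -1 (attained at k = 0)
  C[0][1] = min over k of (A[0][0] + B[0][1] = -3 + 7 = 4, A[0][1] + B[1][1] = -3 + 4 = 1, A[0][2] + B[2][1] = 5 + 7 = 12) = 1 (attained at k = 1)
  C[0][2] = min over k of (A[0][0] + B[0][2] = -3 + -5 = -8, A[0][1] + B[1][2] = -3 + -4 = -7, A[0][2] + B[2][2] = 5 + -5 = 0) = -8 (attained at k = 0)
  C[1][0] = min over k of (A[1][0] + B[0][0] = -3 + 2 = -1, A[1][1] + B[1][0] = 2 + 3 = 5, A[1][2] + B[2][0] = 8 + 2 = 10) = -1 (attained at k = 0)
  C[1][1] = min over k of (A[1][0] + B[0][1] = -3 + 7 = 4, A[1][1] + B[1][1] = 2 + 4 = 6, A[1][2] + B[2][1] = 8 + 7 = 15) = 4 (attained at k = 0)
  C[1][2] = min over k of (A[1][0] + B[0][2] = -3 + -5 = -8, A[1][1] + B[1][2] = 2 + -4 = -2, A[1][2] + B[2][2] = 8 + -5 = 3) = -8 (attained at k = 0)
  C[2][0] = min over k of (A[2][0] + B[0][0] = 3 + 2 = 5, A[2][1] + B[1][0] = -3 + 3 = 0, A[2][2] + B[2][0] = 7 + 2 = 9) = 0 (attained at k = 1)
  C[2][1] = min over k of (A[2][0] + B[0][1] = 3 + 7 = 10, A[2][1] + B[1][1] = -3 + 4 = 1, A[2][2] + B[2][1] = 7 + 7 = 14) = 1 (attained at k = 1)
  C[2][2] = min over k of (A[2][0] + B[0][2] = 3 + -5 = -2, A[2][1] + B[1][2] = -3 + -4 = -7, A[2][2] + B[2][2] = 7 + -5 = 2) = -7 (attained at k = 1)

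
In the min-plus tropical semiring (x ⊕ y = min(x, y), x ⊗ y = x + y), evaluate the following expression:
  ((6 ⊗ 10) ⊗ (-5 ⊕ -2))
((6 ⊗ 10) ⊗ (-5 ⊕ -2)) = 11

Expand innermost to outermost. Recall ⊕ takes the minimum of its arguments and ⊗ takes their sum. Working out the expression ((6 ⊗ 10) ⊗ (-5 ⊕ -2)) gives 11.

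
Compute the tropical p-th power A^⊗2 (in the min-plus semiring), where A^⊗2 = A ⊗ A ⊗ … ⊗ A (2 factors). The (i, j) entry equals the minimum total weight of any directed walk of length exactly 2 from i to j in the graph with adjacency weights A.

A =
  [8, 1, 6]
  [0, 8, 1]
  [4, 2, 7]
A^⊗2 =
  [1, 8, 2]
  [5, 1, 6]
  [2, 5, 3]

Each entry (A^⊗2)_ij equals the minimum over all length-2 walks i = v_0 → v_1 → … → v_2 = j of Σ_t A[v_t][v_{t+1}]. For example, for (i, j) = (0, 2) we minimise over 3 possible intermediate vertex sequences; the minimum is 2, attained along the walk 0 → 1 → 2.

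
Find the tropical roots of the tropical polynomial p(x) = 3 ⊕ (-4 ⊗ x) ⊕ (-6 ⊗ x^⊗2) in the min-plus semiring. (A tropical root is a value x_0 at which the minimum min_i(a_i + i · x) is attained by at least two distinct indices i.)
Roots: {2, 7}

Each tropical root is a break point of the lower envelope of the lines y = a_i + i · x (there are 3 lines, with slopes 0, 1, ..., 2). Only the lines that attain the minimum somewhere contribute to roots; other lines are dominated. Here the surviving (envelope) indices are i = 2, i = 1, i = 0.
Intersections between consecutive envelope lines give the roots: for adjacent envelope indices i < j the intersection is x = (a_i − a_j) / (j − i). Reading off the sorted break points: {2, 7}.
Verification: at each break x_0, at least two indices attain the minimum of min_i(a_i + i · x_0).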